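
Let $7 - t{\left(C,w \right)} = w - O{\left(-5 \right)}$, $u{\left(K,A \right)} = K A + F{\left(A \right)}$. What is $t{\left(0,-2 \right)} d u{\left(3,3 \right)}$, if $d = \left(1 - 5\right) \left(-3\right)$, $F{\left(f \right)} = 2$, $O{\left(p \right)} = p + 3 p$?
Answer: $-1452$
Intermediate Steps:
$O{\left(p \right)} = 4 p$
$u{\left(K,A \right)} = 2 + A K$ ($u{\left(K,A \right)} = K A + 2 = A K + 2 = 2 + A K$)
$t{\left(C,w \right)} = -13 - w$ ($t{\left(C,w \right)} = 7 - \left(w - 4 \left(-5\right)\right) = 7 - \left(w - -20\right) = 7 - \left(w + 20\right) = 7 - \left(20 + w\right) = -13 - w$)
$d = 12$ ($d = \left(-4\right) \left(-3\right) = 12$)
$t{\left(0,-2 \right)} d u{\left(3,3 \right)} = \left(-13 - -2\right) 12 \left(2 + 3 \cdot 3\right) = \left(-13 + 2\right) 12 \left(2 + 9\right) = \left(-11\right) 12 \cdot 11 = \left(-132\right) 11 = -1452$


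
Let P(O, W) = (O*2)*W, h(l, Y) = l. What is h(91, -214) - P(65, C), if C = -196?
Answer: 25571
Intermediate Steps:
P(O, W) = 2*O*W (P(O, W) = (2*O)*W = 2*O*W)
h(91, -214) - P(65, C) = 91 - 2*65*(-196) = 91 - 1*(-25480) = 91 + 25480 = 25571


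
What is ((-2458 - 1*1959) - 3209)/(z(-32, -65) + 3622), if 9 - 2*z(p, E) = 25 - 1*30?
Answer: -7626/3629 ≈ -2.1014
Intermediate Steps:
z(p, E) = 7 (z(p, E) = 9/2 - (25 - 1*30)/2 = 9/2 - (25 - 30)/2 = 9/2 - 1/2*(-5) = 9/2 + 5/2 = 7)
((-2458 - 1*1959) - 3209)/(z(-32, -65) + 3622) = ((-2458 - 1*1959) - 3209)/(7 + 3622) = ((-2458 - 1959) - 3209)/3629 = (-4417 - 3209)*(1/3629) = -7626*1/3629 = -7626/3629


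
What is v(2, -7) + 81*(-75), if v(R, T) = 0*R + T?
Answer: -6082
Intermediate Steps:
v(R, T) = T (v(R, T) = 0 + T = T)
v(2, -7) + 81*(-75) = -7 + 81*(-75) = -7 - 6075 = -6082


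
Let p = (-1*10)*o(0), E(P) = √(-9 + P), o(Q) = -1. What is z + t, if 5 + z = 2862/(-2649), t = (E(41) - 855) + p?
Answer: -751504/883 + 4*√2 ≈ -845.42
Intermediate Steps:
p = 10 (p = -1*10*(-1) = -10*(-1) = 10)
t = -845 + 4*√2 (t = (√(-9 + 41) - 855) + 10 = (√32 - 855) + 10 = (4*√2 - 855) + 10 = (-855 + 4*√2) + 10 = -845 + 4*√2 ≈ -839.34)
z = -5369/883 (z = -5 + 2862/(-2649) = -5 + 2862*(-1/2649) = -5 - 954/883 = -5369/883 ≈ -6.0804)
z + t = -5369/883 + (-845 + 4*√2) = -751504/883 + 4*√2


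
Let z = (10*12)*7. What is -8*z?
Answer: -6720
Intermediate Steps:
z = 840 (z = 120*7 = 840)
-8*z = -8*840 = -6720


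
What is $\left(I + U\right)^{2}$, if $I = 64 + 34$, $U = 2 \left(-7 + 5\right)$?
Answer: $8836$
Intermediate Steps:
$U = -4$ ($U = 2 \left(-2\right) = -4$)
$I = 98$
$\left(I + U\right)^{2} = \left(98 - 4\right)^{2} = 94^{2} = 8836$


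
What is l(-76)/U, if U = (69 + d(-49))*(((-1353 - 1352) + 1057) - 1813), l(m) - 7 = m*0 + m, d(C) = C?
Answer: 69/69220 ≈ 0.00099682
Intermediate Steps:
l(m) = 7 + m (l(m) = 7 + (m*0 + m) = 7 + (0 + m) = 7 + m)
U = -69220 (U = (69 - 49)*(((-1353 - 1352) + 1057) - 1813) = 20*((-2705 + 1057) - 1813) = 20*(-1648 - 1813) = 20*(-3461) = -69220)
l(-76)/U = (7 - 76)/(-69220) = -69*(-1/69220) = 69/69220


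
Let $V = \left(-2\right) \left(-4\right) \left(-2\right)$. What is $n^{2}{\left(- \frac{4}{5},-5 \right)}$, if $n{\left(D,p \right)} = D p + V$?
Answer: $144$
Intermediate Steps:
$V = -16$ ($V = 8 \left(-2\right) = -16$)
$n{\left(D,p \right)} = -16 + D p$ ($n{\left(D,p \right)} = D p - 16 = -16 + D p$)
$n^{2}{\left(- \frac{4}{5},-5 \right)} = \left(-16 + - \frac{4}{5} \left(-5\right)\right)^{2} = \left(-16 + \left(-4\right) \frac{1}{5} \left(-5\right)\right)^{2} = \left(-16 - -4\right)^{2} = \left(-16 + 4\right)^{2} = \left(-12\right)^{2} = 144$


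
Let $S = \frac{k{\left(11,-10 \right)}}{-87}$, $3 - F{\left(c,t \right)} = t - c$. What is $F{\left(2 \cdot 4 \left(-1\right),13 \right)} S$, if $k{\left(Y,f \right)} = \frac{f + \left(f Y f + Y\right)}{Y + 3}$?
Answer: $\frac{3303}{203} \approx 16.271$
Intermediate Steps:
$F{\left(c,t \right)} = 3 + c - t$ ($F{\left(c,t \right)} = 3 - \left(t - c\right) = 3 + \left(c - t\right) = 3 + c - t$)
$k{\left(Y,f \right)} = \frac{Y + f + Y f^{2}}{3 + Y}$ ($k{\left(Y,f \right)} = \frac{f + \left(Y f f + Y\right)}{3 + Y} = \frac{f + \left(Y f^{2} + Y\right)}{3 + Y} = \frac{f + \left(Y + Y f^{2}\right)}{3 + Y} = \frac{Y + f + Y f^{2}}{3 + Y}$)
$S = - \frac{367}{406}$ ($S = \frac{\frac{1}{3 + 11} \left(11 - 10 + 11 \left(-10\right)^{2}\right)}{-87} = \frac{11 - 10 + 11 \cdot 100}{14} \left(- \frac{1}{87}\right) = \frac{11 - 10 + 1100}{14} \left(- \frac{1}{87}\right) = \frac{1}{14} \cdot 1101 \left(- \frac{1}{87}\right) = \frac{1101}{14} \left(- \frac{1}{87}\right) = - \frac{367}{406} \approx -0.90394$)
$F{\left(2 \cdot 4 \left(-1\right),13 \right)} S = \left(3 + 2 \cdot 4 \left(-1\right) - 13\right) \left(- \frac{367}{406}\right) = \left(3 + 2 \left(-4\right) - 13\right) \left(- \frac{367}{406}\right) = \left(3 - 8 - 13\right) \left(- \frac{367}{406}\right) = \left(-18\right) \left(- \frac{367}{406}\right) = \frac{3303}{203}$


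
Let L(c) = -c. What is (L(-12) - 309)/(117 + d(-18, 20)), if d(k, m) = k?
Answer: -3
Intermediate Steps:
(L(-12) - 309)/(117 + d(-18, 20)) = (-1*(-12) - 309)/(117 - 18) = (12 - 309)/99 = -297*1/99 = -3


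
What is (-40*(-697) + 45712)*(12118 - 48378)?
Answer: -2668445920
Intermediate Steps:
(-40*(-697) + 45712)*(12118 - 48378) = (27880 + 45712)*(-36260) = 73592*(-36260) = -2668445920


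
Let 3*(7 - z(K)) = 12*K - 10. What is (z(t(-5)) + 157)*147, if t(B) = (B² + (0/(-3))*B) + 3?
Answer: 8134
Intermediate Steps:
t(B) = 3 + B² (t(B) = (B² + (0*(-⅓))*B) + 3 = (B² + 0*B) + 3 = (B² + 0) + 3 = B² + 3 = 3 + B²)
z(K) = 31/3 - 4*K (z(K) = 7 - (12*K - 10)/3 = 7 - (-10 + 12*K)/3 = 7 + (10/3 - 4*K) = 31/3 - 4*K)
(z(t(-5)) + 157)*147 = ((31/3 - 4*(3 + (-5)²)) + 157)*147 = ((31/3 - 4*(3 + 25)) + 157)*147 = ((31/3 - 4*28) + 157)*147 = ((31/3 - 112) + 157)*147 = (-305/3 + 157)*147 = (166/3)*147 = 8134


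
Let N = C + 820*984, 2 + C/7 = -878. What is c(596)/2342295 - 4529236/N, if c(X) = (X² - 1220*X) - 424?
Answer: -545346865639/93776122620 ≈ -5.8154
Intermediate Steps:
C = -6160 (C = -14 + 7*(-878) = -14 - 6146 = -6160)
c(X) = -424 + X² - 1220*X
N = 800720 (N = -6160 + 820*984 = -6160 + 806880 = 800720)
c(596)/2342295 - 4529236/N = (-424 + 596² - 1220*596)/2342295 - 4529236/800720 = (-424 + 355216 - 727120)*(1/2342295) - 4529236*1/800720 = -372328*1/2342295 - 1132309/200180 = -372328/2342295 - 1132309/200180 = -545346865639/93776122620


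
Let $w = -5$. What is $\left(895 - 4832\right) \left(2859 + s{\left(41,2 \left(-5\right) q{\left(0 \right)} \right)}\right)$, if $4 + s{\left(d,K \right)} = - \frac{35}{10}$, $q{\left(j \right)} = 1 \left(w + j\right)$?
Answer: $- \frac{22452711}{2} \approx -1.1226 \cdot 10^{7}$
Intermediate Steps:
$q{\left(j \right)} = -5 + j$ ($q{\left(j \right)} = 1 \left(-5 + j\right) = -5 + j$)
$s{\left(d,K \right)} = - \frac{15}{2}$ ($s{\left(d,K \right)} = -4 - \frac{35}{10} = -4 - \frac{7}{2} = - \frac{15}{2}$)
$\left(895 - 4832\right) \left(2859 + s{\left(41,2 \left(-5\right) q{\left(0 \right)} \right)}\right) = \left(895 - 4832\right) \left(2859 - \frac{15}{2}\right) = \left(-3937\right) \frac{5703}{2} = - \frac{22452711}{2}$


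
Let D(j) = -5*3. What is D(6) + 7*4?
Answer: 13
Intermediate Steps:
D(j) = -15
D(6) + 7*4 = -15 + 7*4 = -15 + 28 = 13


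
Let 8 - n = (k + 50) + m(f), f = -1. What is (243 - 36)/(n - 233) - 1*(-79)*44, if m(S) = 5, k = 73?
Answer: 1226821/353 ≈ 3475.4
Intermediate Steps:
n = -120 (n = 8 - ((73 + 50) + 5) = 8 - (123 + 5) = 8 - 1*128 = 8 - 128 = -120)
(243 - 36)/(n - 233) - 1*(-79)*44 = (243 - 36)/(-120 - 233) - 1*(-79)*44 = 207/(-353) + 79*44 = 207*(-1/353) + 3476 = -207/353 + 3476 = 1226821/353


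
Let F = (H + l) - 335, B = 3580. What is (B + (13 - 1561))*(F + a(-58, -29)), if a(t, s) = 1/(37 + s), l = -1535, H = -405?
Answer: -4622546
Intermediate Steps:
F = -2275 (F = (-405 - 1535) - 335 = -1940 - 335 = -2275)
(B + (13 - 1561))*(F + a(-58, -29)) = (3580 + (13 - 1561))*(-2275 + 1/(37 - 29)) = (3580 - 1548)*(-2275 + 1/8) = 2032*(-2275 + 1/8) = 2032*(-18199/8) = -4622546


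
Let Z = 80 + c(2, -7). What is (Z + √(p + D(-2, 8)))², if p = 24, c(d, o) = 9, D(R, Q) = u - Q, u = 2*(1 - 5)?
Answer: 7929 + 356*√2 ≈ 8432.5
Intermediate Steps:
u = -8 (u = 2*(-4) = -8)
D(R, Q) = -8 - Q
Z = 89 (Z = 80 + 9 = 89)
(Z + √(p + D(-2, 8)))² = (89 + √(24 + (-8 - 1*8)))² = (89 + √(24 + (-8 - 8)))² = (89 + √(24 - 16))² = (89 + √8)² = (89 + 2*√2)²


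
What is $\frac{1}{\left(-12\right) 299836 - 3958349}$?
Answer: $- \frac{1}{7556381} \approx -1.3234 \cdot 10^{-7}$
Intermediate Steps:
$\frac{1}{\left(-12\right) 299836 - 3958349} = \frac{1}{-3598032 - 3958349} = \frac{1}{-7556381} = - \frac{1}{7556381}$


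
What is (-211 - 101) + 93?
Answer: -219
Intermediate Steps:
(-211 - 101) + 93 = -312 + 93 = -219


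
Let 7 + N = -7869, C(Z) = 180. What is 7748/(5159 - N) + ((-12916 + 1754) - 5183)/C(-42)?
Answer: -14110829/156420 ≈ -90.211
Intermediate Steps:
N = -7876 (N = -7 - 7869 = -7876)
7748/(5159 - N) + ((-12916 + 1754) - 5183)/C(-42) = 7748/(5159 - 1*(-7876)) + ((-12916 + 1754) - 5183)/180 = 7748/(5159 + 7876) + (-11162 - 5183)*(1/180) = 7748/13035 - 16345*1/180 = 7748*(1/13035) - 3269/36 = 7748/13035 - 3269/36 = -14110829/156420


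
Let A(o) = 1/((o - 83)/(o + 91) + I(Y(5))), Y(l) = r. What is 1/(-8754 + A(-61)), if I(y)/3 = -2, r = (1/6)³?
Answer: -54/472721 ≈ -0.00011423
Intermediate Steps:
r = 1/216 (r = (⅙)³ = 1/216 ≈ 0.0046296)
Y(l) = 1/216
I(y) = -6 (I(y) = 3*(-2) = -6)
A(o) = 1/(-6 + (-83 + o)/(91 + o)) (A(o) = 1/((o - 83)/(o + 91) - 6) = 1/((-83 + o)/(91 + o) - 6) = 1/(-6 + (-83 + o)/(91 + o)))
1/(-8754 + A(-61)) = 1/(-8754 + (91 - 61)/(-629 - 5*(-61))) = 1/(-8754 + 30/(-629 + 305)) = 1/(-8754 + 30/(-324)) = 1/(-8754 - 1/324*30) = 1/(-8754 - 5/54) = 1/(-472721/54) = -54/472721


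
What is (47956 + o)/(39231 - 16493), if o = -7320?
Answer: 20318/11369 ≈ 1.7871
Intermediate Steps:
(47956 + o)/(39231 - 16493) = (47956 - 7320)/(39231 - 16493) = 40636/22738 = 40636*(1/22738) = 20318/11369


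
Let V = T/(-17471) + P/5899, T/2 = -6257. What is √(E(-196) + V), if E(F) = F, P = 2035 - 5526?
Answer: I*√2080522839877429111/103061429 ≈ 13.996*I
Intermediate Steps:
P = -3491
T = -12514 (T = 2*(-6257) = -12514)
V = 12828825/103061429 (V = -12514/(-17471) - 3491/5899 = -12514*(-1/17471) - 3491*1/5899 = 12514/17471 - 3491/5899 = 12828825/103061429 ≈ 0.12448)
√(E(-196) + V) = √(-196 + 12828825/103061429) = √(-20187211259/103061429) = I*√2080522839877429111/103061429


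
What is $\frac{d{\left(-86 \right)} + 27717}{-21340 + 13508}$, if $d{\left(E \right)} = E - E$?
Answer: $- \frac{27717}{7832} \approx -3.5389$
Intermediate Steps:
$d{\left(E \right)} = 0$
$\frac{d{\left(-86 \right)} + 27717}{-21340 + 13508} = \frac{0 + 27717}{-21340 + 13508} = \frac{27717}{-7832} = 27717 \left(- \frac{1}{7832}\right) = - \frac{27717}{7832}$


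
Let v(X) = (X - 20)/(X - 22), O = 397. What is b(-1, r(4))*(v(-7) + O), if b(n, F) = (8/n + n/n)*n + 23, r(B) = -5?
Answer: 346200/29 ≈ 11938.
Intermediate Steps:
b(n, F) = 23 + n*(1 + 8/n) (b(n, F) = (8/n + 1)*n + 23 = (1 + 8/n)*n + 23 = n*(1 + 8/n) + 23 = 23 + n*(1 + 8/n))
v(X) = (-20 + X)/(-22 + X)
b(-1, r(4))*(v(-7) + O) = (31 - 1)*((-20 - 7)/(-22 - 7) + 397) = 30*(-27/(-29) + 397) = 30*(-1/29*(-27) + 397) = 30*(27/29 + 397) = 30*(11540/29) = 346200/29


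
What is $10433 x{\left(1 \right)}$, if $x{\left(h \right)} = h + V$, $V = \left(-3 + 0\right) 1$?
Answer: $-20866$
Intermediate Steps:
$V = -3$ ($V = \left(-3\right) 1 = -3$)
$x{\left(h \right)} = -3 + h$ ($x{\left(h \right)} = h - 3 = -3 + h$)
$10433 x{\left(1 \right)} = 10433 \left(-3 + 1\right) = 10433 \left(-2\right) = -20866$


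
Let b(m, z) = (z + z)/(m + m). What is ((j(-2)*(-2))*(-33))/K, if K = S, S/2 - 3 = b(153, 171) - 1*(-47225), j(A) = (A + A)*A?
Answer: 4488/802895 ≈ 0.0055898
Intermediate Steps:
j(A) = 2*A**2 (j(A) = (2*A)*A = 2*A**2)
b(m, z) = z/m (b(m, z) = (2*z)/((2*m)) = (2*z)*(1/(2*m)) = z/m)
S = 1605790/17 (S = 6 + 2*(171/153 - 1*(-47225)) = 6 + 2*(171*(1/153) + 47225) = 6 + 2*(19/17 + 47225) = 6 + 2*(802844/17) = 6 + 1605688/17 = 1605790/17 ≈ 94458.)
K = 1605790/17 ≈ 94458.
((j(-2)*(-2))*(-33))/K = (((2*(-2)**2)*(-2))*(-33))/(1605790/17) = (((2*4)*(-2))*(-33))*(17/1605790) = ((8*(-2))*(-33))*(17/1605790) = -16*(-33)*(17/1605790) = 528*(17/1605790) = 4488/802895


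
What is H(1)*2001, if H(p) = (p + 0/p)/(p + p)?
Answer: 2001/2 ≈ 1000.5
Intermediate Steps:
H(p) = ½ (H(p) = (p + 0)/((2*p)) = p*(1/(2*p)) = ½)
H(1)*2001 = (½)*2001 = 2001/2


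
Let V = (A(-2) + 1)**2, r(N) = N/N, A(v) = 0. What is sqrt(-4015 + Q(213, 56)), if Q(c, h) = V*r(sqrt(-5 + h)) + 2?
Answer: 2*I*sqrt(1003) ≈ 63.34*I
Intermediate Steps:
r(N) = 1
V = 1 (V = (0 + 1)**2 = 1**2 = 1)
Q(c, h) = 3 (Q(c, h) = 1*1 + 2 = 1 + 2 = 3)
sqrt(-4015 + Q(213, 56)) = sqrt(-4015 + 3) = sqrt(-4012) = 2*I*sqrt(1003)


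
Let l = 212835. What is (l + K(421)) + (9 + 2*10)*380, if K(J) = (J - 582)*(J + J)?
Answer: 88293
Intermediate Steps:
K(J) = 2*J*(-582 + J) (K(J) = (-582 + J)*(2*J) = 2*J*(-582 + J))
(l + K(421)) + (9 + 2*10)*380 = (212835 + 2*421*(-582 + 421)) + (9 + 2*10)*380 = (212835 + 2*421*(-161)) + (9 + 20)*380 = (212835 - 135562) + 29*380 = 77273 + 11020 = 88293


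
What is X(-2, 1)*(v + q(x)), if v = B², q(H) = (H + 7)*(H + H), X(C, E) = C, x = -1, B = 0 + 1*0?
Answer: 24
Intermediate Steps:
B = 0 (B = 0 + 0 = 0)
q(H) = 2*H*(7 + H) (q(H) = (7 + H)*(2*H) = 2*H*(7 + H))
v = 0 (v = 0² = 0)
X(-2, 1)*(v + q(x)) = -2*(0 + 2*(-1)*(7 - 1)) = -2*(0 + 2*(-1)*6) = -2*(0 - 12) = -2*(-12) = 24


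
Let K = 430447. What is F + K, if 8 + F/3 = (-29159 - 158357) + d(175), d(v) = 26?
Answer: -132047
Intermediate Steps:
F = -562494 (F = -24 + 3*((-29159 - 158357) + 26) = -24 + 3*(-187516 + 26) = -24 + 3*(-187490) = -24 - 562470 = -562494)
F + K = -562494 + 430447 = -132047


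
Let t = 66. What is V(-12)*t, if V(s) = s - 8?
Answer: -1320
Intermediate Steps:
V(s) = -8 + s
V(-12)*t = (-8 - 12)*66 = -20*66 = -1320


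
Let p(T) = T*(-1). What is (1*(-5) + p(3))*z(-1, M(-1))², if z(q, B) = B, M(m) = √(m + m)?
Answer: 16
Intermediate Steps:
M(m) = √2*√m (M(m) = √(2*m) = √2*√m)
p(T) = -T
(1*(-5) + p(3))*z(-1, M(-1))² = (1*(-5) - 1*3)*(√2*√(-1))² = (-5 - 3)*(√2*I)² = -8*(I*√2)² = -8*(-2) = 16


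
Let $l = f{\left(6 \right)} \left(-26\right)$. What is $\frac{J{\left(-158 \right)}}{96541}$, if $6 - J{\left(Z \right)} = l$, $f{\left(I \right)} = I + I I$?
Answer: $\frac{1098}{96541} \approx 0.011373$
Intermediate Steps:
$f{\left(I \right)} = I + I^{2}$
$l = -1092$ ($l = 6 \left(1 + 6\right) \left(-26\right) = 6 \cdot 7 \left(-26\right) = 42 \left(-26\right) = -1092$)
$J{\left(Z \right)} = 1098$ ($J{\left(Z \right)} = 6 - -1092 = 6 + 1092 = 1098$)
$\frac{J{\left(-158 \right)}}{96541} = \frac{1098}{96541}$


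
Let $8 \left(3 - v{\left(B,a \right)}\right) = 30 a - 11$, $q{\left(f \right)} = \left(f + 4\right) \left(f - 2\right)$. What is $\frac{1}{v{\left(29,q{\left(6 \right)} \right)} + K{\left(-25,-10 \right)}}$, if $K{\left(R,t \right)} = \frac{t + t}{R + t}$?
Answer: $- \frac{56}{8123} \approx -0.006894$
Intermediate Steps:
$q{\left(f \right)} = \left(-2 + f\right) \left(4 + f\right)$ ($q{\left(f \right)} = \left(4 + f\right) \left(-2 + f\right) = \left(-2 + f\right) \left(4 + f\right)$)
$K{\left(R,t \right)} = \frac{2 t}{R + t}$
$v{\left(B,a \right)} = \frac{35}{8} - \frac{15 a}{4}$ ($v{\left(B,a \right)} = 3 - \frac{30 a - 11}{8} = 3 - \frac{-11 + 30 a}{8} = 3 - \left(- \frac{11}{8} + \frac{15 a}{4}\right) = \frac{35}{8} - \frac{15 a}{4}$)
$\frac{1}{v{\left(29,q{\left(6 \right)} \right)} + K{\left(-25,-10 \right)}} = \frac{1}{\left(\frac{35}{8} - \frac{15 \left(-8 + 6^{2} + 2 \cdot 6\right)}{4}\right) + 2 \left(-10\right) \frac{1}{-25 - 10}} = \frac{1}{\left(\frac{35}{8} - \frac{15 \left(-8 + 36 + 12\right)}{4}\right) + 2 \left(-10\right) \frac{1}{-35}} = \frac{1}{\left(\frac{35}{8} - 150\right) + 2 \left(-10\right) \left(- \frac{1}{35}\right)} = \frac{1}{\left(\frac{35}{8} - 150\right) + \frac{4}{7}} = \frac{1}{- \frac{1165}{8} + \frac{4}{7}} = \frac{1}{- \frac{8123}{56}} = - \frac{56}{8123}$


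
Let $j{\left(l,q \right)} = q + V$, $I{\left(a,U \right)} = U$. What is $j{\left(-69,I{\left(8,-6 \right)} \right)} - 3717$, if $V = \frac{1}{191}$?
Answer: $- \frac{711092}{191} \approx -3723.0$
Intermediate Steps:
$V = \frac{1}{191} \approx 0.0052356$
$j{\left(l,q \right)} = \frac{1}{191} + q$ ($j{\left(l,q \right)} = q + \frac{1}{191} = \frac{1}{191} + q$)
$j{\left(-69,I{\left(8,-6 \right)} \right)} - 3717 = \left(\frac{1}{191} - 6\right) - 3717 = - \frac{1145}{191} - 3717 = - \frac{711092}{191}$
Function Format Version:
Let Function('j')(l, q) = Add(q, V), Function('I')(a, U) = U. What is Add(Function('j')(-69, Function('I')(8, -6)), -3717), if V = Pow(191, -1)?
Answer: Rational(-711092, 191) ≈ -3723.0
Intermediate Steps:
V = Rational(1, 191) ≈ 0.0052356
Function('j')(l, q) = Add(Rational(1, 191), q) (Function('j')(l, q) = Add(q, Rational(1, 191)) = Add(Rational(1, 191), q))
Add(Function('j')(-69, Function('I')(8, -6)), -3717) = Add(Add(Rational(1, 191), -6), -3717) = Add(Rational(-1145, 191), -3717) = Rational(-711092, 191)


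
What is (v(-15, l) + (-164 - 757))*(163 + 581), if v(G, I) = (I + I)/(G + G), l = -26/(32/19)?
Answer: -6844583/10 ≈ -6.8446e+5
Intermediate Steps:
l = -247/16 (l = -26/(32*(1/19)) = -26/32/19 = -26*19/32 = -247/16 ≈ -15.438)
v(G, I) = I/G (v(G, I) = (2*I)/((2*G)) = (2*I)*(1/(2*G)) = I/G)
(v(-15, l) + (-164 - 757))*(163 + 581) = (-247/16/(-15) + (-164 - 757))*(163 + 581) = (-247/16*(-1/15) - 921)*744 = (247/240 - 921)*744 = -220793/240*744 = -6844583/10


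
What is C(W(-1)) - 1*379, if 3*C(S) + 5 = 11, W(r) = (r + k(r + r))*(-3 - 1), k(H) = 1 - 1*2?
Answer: -377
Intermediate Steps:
k(H) = -1 (k(H) = 1 - 2 = -1)
W(r) = 4 - 4*r (W(r) = (r - 1)*(-3 - 1) = (-1 + r)*(-4) = 4 - 4*r)
C(S) = 2 (C(S) = -5/3 + (⅓)*11 = -5/3 + 11/3 = 2)
C(W(-1)) - 1*379 = 2 - 1*379 = 2 - 379 = -377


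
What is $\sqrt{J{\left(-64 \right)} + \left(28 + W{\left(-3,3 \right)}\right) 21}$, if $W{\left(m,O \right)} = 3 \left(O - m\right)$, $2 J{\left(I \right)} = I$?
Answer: $\sqrt{934} \approx 30.561$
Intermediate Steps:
$J{\left(I \right)} = \frac{I}{2}$
$W{\left(m,O \right)} = - 3 m + 3 O$
$\sqrt{J{\left(-64 \right)} + \left(28 + W{\left(-3,3 \right)}\right) 21} = \sqrt{\frac{1}{2} \left(-64\right) + \left(28 + \left(\left(-3\right) \left(-3\right) + 3 \cdot 3\right)\right) 21} = \sqrt{-32 + \left(28 + \left(9 + 9\right)\right) 21} = \sqrt{-32 + \left(28 + 18\right) 21} = \sqrt{-32 + 46 \cdot 21} = \sqrt{-32 + 966} = \sqrt{934}$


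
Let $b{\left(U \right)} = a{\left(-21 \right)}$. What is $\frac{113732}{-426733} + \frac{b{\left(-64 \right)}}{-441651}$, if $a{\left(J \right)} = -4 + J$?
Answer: $- \frac{50219183207}{188467056183} \approx -0.26646$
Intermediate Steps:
$b{\left(U \right)} = -25$ ($b{\left(U \right)} = -4 - 21 = -25$)
$\frac{113732}{-426733} + \frac{b{\left(-64 \right)}}{-441651} = \frac{113732}{-426733} - \frac{25}{-441651} = 113732 \left(- \frac{1}{426733}\right) - - \frac{25}{441651} = - \frac{113732}{426733} + \frac{25}{441651} = - \frac{50219183207}{188467056183}$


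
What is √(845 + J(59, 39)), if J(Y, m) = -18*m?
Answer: √143 ≈ 11.958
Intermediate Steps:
√(845 + J(59, 39)) = √(845 - 18*39) = √(845 - 702) = √143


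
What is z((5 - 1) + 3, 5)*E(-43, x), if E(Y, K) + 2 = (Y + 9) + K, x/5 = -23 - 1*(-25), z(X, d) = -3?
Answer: 78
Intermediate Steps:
x = 10 (x = 5*(-23 - 1*(-25)) = 5*(-23 + 25) = 5*2 = 10)
E(Y, K) = 7 + K + Y (E(Y, K) = -2 + ((Y + 9) + K) = -2 + ((9 + Y) + K) = -2 + (9 + K + Y) = 7 + K + Y)
z((5 - 1) + 3, 5)*E(-43, x) = -3*(7 + 10 - 43) = -3*(-26) = 78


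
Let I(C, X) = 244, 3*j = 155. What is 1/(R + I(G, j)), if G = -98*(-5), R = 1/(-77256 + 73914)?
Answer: 3342/815447 ≈ 0.0040984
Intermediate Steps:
j = 155/3 (j = (1/3)*155 = 155/3 ≈ 51.667)
R = -1/3342 (R = 1/(-3342) = -1/3342 ≈ -0.00029922)
G = 490
1/(R + I(G, j)) = 1/(-1/3342 + 244) = 1/(815447/3342) = 3342/815447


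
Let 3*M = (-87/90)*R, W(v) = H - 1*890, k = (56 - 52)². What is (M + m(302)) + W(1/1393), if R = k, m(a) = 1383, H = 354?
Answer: 37883/45 ≈ 841.84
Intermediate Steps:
k = 16 (k = 4² = 16)
R = 16
W(v) = -536 (W(v) = 354 - 1*890 = 354 - 890 = -536)
M = -232/45 (M = (-87/90*16)/3 = (-87*1/90*16)/3 = (-29/30*16)/3 = (⅓)*(-232/15) = -232/45 ≈ -5.1556)
(M + m(302)) + W(1/1393) = (-232/45 + 1383) - 536 = 62003/45 - 536 = 37883/45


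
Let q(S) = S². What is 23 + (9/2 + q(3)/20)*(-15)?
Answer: -205/4 ≈ -51.250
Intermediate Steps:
23 + (9/2 + q(3)/20)*(-15) = 23 + (9/2 + 3²/20)*(-15) = 23 + (9*(½) + 9*(1/20))*(-15) = 23 + (9/2 + 9/20)*(-15) = 23 + (99/20)*(-15) = 23 - 297/4 = -205/4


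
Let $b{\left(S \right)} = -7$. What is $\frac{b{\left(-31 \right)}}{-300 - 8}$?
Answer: $\frac{1}{44} \approx 0.022727$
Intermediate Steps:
$\frac{b{\left(-31 \right)}}{-300 - 8} = - \frac{7}{-300 - 8} = - \frac{7}{-308} = \left(-7\right) \left(- \frac{1}{308}\right) = \frac{1}{44}$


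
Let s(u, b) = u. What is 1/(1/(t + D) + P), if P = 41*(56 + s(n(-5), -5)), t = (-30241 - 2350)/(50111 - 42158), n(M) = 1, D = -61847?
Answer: 491901782/1149574456581 ≈ 0.00042790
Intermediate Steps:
t = -32591/7953 ≈ -4.0980
P = 2337 (P = 41*(56 + 1) = 41*57 = 2337)
1/(1/(t + D) + P) = 1/(1/(-32591/7953 - 61847) + 2337) = 1/(1/(-491901782/7953) + 2337) = 1/(-7953/491901782 + 2337) = 1/(1149574456581/491901782) = 491901782/1149574456581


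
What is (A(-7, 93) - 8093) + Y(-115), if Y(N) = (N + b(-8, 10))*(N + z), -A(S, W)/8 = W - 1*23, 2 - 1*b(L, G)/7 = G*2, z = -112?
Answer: 46054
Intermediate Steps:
b(L, G) = 14 - 14*G (b(L, G) = 14 - 7*G*2 = 14 - 14*G)
A(S, W) = 184 - 8*W (A(S, W) = -8*(W - 1*23) = -8*(W - 23) = -8*(-23 + W) = 184 - 8*W)
Y(N) = (-126 + N)*(-112 + N) (Y(N) = (N + (14 - 14*10))*(N - 112) = (N + (14 - 140))*(-112 + N) = (N - 126)*(-112 + N) = (-126 + N)*(-112 + N))
(A(-7, 93) - 8093) + Y(-115) = ((184 - 8*93) - 8093) + (14112 + (-115)**2 - 238*(-115)) = ((184 - 744) - 8093) + (14112 + 13225 + 27370) = (-560 - 8093) + 54707 = -8653 + 54707 = 46054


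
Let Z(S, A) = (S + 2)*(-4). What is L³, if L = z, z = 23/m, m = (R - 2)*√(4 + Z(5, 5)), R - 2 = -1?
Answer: -12167*I*√6/288 ≈ -103.48*I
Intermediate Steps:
R = 1 (R = 2 - 1 = 1)
Z(S, A) = -8 - 4*S (Z(S, A) = (2 + S)*(-4) = -8 - 4*S)
m = -2*I*√6 (m = (1 - 2)*√(4 + (-8 - 4*5)) = -√(4 + (-8 - 20)) = -√(4 - 28) = -√(-24) = -2*I*√6 ≈ -4.899*I)
z = 23*I*√6/12 (z = 23/((-2*I*√6)) = 23*(I*√6/12) = 23*I*√6/12 ≈ 4.6949*I)
L = 23*I*√6/12 ≈ 4.6949*I
L³ = (23*I*√6/12)³ = -12167*I*√6/288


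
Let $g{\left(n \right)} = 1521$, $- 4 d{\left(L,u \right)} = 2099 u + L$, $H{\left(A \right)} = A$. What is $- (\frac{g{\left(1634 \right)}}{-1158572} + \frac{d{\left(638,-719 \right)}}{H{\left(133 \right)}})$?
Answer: $- \frac{5749193656}{2027501} \approx -2835.6$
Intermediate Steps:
$d{\left(L,u \right)} = - \frac{2099 u}{4} - \frac{L}{4}$ ($d{\left(L,u \right)} = - \frac{2099 u + L}{4} = - \frac{L + 2099 u}{4} = - \frac{2099 u}{4} - \frac{L}{4}$)
$- (\frac{g{\left(1634 \right)}}{-1158572} + \frac{d{\left(638,-719 \right)}}{H{\left(133 \right)}}) = - (\frac{1521}{-1158572} + \frac{\left(- \frac{2099}{4}\right) \left(-719\right) - \frac{319}{2}}{133}) = - (1521 \left(- \frac{1}{1158572}\right) + \left(\frac{1509181}{4} - \frac{319}{2}\right) \frac{1}{133}) = - (- \frac{1521}{1158572} + \frac{1508543}{4} \cdot \frac{1}{133}) = - (- \frac{1521}{1158572} + \frac{79397}{28}) = \left(-1\right) \frac{5749193656}{2027501} = - \frac{5749193656}{2027501}$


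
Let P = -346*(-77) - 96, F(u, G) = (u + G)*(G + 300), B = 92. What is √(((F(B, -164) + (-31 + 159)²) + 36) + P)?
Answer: 3*√3686 ≈ 182.14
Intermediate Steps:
F(u, G) = (300 + G)*(G + u) (F(u, G) = (G + u)*(300 + G) = (300 + G)*(G + u))
P = 26546 (P = 26642 - 96 = 26546)
√(((F(B, -164) + (-31 + 159)²) + 36) + P) = √(((((-164)² + 300*(-164) + 300*92 - 164*92) + (-31 + 159)²) + 36) + 26546) = √((((26896 - 49200 + 27600 - 15088) + 128²) + 36) + 26546) = √(((-9792 + 16384) + 36) + 26546) = √((6592 + 36) + 26546) = √(6628 + 26546) = √33174 = 3*√3686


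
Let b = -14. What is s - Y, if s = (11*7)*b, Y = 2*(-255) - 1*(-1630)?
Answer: -2198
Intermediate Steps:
Y = 1120 (Y = -510 + 1630 = 1120)
s = -1078 (s = (11*7)*(-14) = 77*(-14) = -1078)
s - Y = -1078 - 1*1120 = -1078 - 1120 = -2198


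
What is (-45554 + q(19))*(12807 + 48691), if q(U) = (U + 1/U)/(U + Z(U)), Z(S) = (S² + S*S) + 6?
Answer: -39761381844880/14193 ≈ -2.8015e+9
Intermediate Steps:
Z(S) = 6 + 2*S² (Z(S) = (S² + S²) + 6 = 2*S² + 6 = 6 + 2*S²)
q(U) = (U + 1/U)/(6 + U + 2*U²) (q(U) = (U + 1/U)/(U + (6 + 2*U²)) = (U + 1/U)/(6 + U + 2*U²))
(-45554 + q(19))*(12807 + 48691) = (-45554 + (1 + 19²)/(19*(6 + 19 + 2*19²)))*(12807 + 48691) = (-45554 + (1 + 361)/(19*(6 + 19 + 2*361)))*61498 = (-45554 + (1/19)*362/(6 + 19 + 722))*61498 = (-45554 + (1/19)*362/747)*61498 = (-45554 + (1/19)*(1/747)*362)*61498 = (-45554 + 362/14193)*61498 = -646547560/14193*61498 = -39761381844880/14193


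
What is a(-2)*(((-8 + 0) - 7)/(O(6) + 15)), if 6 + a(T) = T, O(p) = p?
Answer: 40/7 ≈ 5.7143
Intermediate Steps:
a(T) = -6 + T
a(-2)*(((-8 + 0) - 7)/(O(6) + 15)) = (-6 - 2)*(((-8 + 0) - 7)/(6 + 15)) = -8*(-8 - 7)/21 = -(-120)/21 = -8*(-5/7) = 40/7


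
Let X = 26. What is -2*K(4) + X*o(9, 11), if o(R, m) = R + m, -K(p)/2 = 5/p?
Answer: 525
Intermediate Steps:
K(p) = -10/p
-2*K(4) + X*o(9, 11) = -(-20)/4 + 26*(9 + 11) = -(-20)/4 + 26*20 = -2*(-5/2) + 520 = 5 + 520 = 525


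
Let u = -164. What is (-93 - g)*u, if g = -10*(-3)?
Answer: 20172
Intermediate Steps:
g = 30
(-93 - g)*u = (-93 - 1*30)*(-164) = (-93 - 30)*(-164) = -123*(-164) = 20172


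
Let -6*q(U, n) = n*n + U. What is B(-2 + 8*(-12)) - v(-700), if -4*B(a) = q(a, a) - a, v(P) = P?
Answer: 12859/12 ≈ 1071.6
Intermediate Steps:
q(U, n) = -U/6 - n**2/6 (q(U, n) = -(n*n + U)/6 = -(n**2 + U)/6 = -(U + n**2)/6 = -U/6 - n**2/6)
B(a) = a**2/24 + 7*a/24 (B(a) = -((-a/6 - a**2/6) - a)/4 = -(-7*a/6 - a**2/6)/4 = a**2/24 + 7*a/24)
B(-2 + 8*(-12)) - v(-700) = (-2 + 8*(-12))*(7 + (-2 + 8*(-12)))/24 - 1*(-700) = (-2 - 96)*(7 + (-2 - 96))/24 + 700 = (1/24)*(-98)*(7 - 98) + 700 = (1/24)*(-98)*(-91) + 700 = 4459/12 + 700 = 12859/12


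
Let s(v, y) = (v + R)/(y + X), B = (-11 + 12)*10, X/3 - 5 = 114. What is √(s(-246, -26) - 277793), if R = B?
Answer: I*√30435356989/331 ≈ 527.06*I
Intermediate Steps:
X = 357 (X = 15 + 3*114 = 15 + 342 = 357)
B = 10 (B = 1*10 = 10)
R = 10
s(v, y) = (10 + v)/(357 + y) (s(v, y) = (v + 10)/(y + 357) = (10 + v)/(357 + y))
√(s(-246, -26) - 277793) = √((10 - 246)/(357 - 26) - 277793) = √(-236/331 - 277793) = √(-91949719/331) = I*√30435356989/331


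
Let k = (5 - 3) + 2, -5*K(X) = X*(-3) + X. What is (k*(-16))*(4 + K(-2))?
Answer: -1024/5 ≈ -204.80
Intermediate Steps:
K(X) = 2*X/5 (K(X) = -(X*(-3) + X)/5 = -(-3*X + X)/5 = -(-2)*X/5 = 2*X/5)
k = 4 (k = 2 + 2 = 4)
(k*(-16))*(4 + K(-2)) = (4*(-16))*(4 + (⅖)*(-2)) = -64*(4 - ⅘) = -64*16/5 = -1024/5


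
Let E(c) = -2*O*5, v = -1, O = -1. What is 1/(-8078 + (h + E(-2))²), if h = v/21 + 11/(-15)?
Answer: -11025/88122926 ≈ -0.00012511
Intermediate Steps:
E(c) = 10 (E(c) = -2*(-1)*5 = 2*5 = 10)
h = -82/105 (h = -1/21 + 11/(-15) = -1*1/21 + 11*(-1/15) = -1/21 - 11/15 = -82/105 ≈ -0.78095)
1/(-8078 + (h + E(-2))²) = 1/(-8078 + (-82/105 + 10)²) = 1/(-8078 + (968/105)²) = 1/(-8078 + 937024/11025) = 1/(-88122926/11025) = -11025/88122926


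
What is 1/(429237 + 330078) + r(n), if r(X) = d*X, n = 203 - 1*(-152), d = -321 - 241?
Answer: -151490935649/759315 ≈ -1.9951e+5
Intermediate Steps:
d = -562
n = 355 (n = 203 + 152 = 355)
r(X) = -562*X
1/(429237 + 330078) + r(n) = 1/(429237 + 330078) - 562*355 = 1/759315 - 199510 = -151490935649/759315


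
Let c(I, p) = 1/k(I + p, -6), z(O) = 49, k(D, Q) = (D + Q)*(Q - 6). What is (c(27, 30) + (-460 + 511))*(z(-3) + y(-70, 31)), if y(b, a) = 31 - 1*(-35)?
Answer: 3589265/612 ≈ 5864.8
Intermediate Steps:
k(D, Q) = (-6 + Q)*(D + Q) (k(D, Q) = (D + Q)*(-6 + Q) = (-6 + Q)*(D + Q))
y(b, a) = 66 (y(b, a) = 31 + 35 = 66)
c(I, p) = 1/(72 - 12*I - 12*p) (c(I, p) = 1/((-6)**2 - 6*(I + p) - 6*(-6) + (I + p)*(-6)) = 1/(36 + (-6*I - 6*p) + 36 + (-6*I - 6*p)) = 1/(72 - 12*I - 12*p))
(c(27, 30) + (-460 + 511))*(z(-3) + y(-70, 31)) = (1/(12*(6 - 1*27 - 1*30)) + (-460 + 511))*(49 + 66) = (1/(12*(6 - 27 - 30)) + 51)*115 = ((1/12)/(-51) + 51)*115 = ((1/12)*(-1/51) + 51)*115 = (-1/612 + 51)*115 = (31211/612)*115 = 3589265/612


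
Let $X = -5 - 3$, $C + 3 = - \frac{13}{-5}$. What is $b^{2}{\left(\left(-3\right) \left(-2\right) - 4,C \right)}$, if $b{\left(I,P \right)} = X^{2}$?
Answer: $4096$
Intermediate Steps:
$C = - \frac{2}{5}$ ($C = -3 - \frac{13}{-5} = -3 - - \frac{13}{5} = -3 + \frac{13}{5} = - \frac{2}{5} \approx -0.4$)
$X = -8$ ($X = -5 - 3 = -8$)
$b{\left(I,P \right)} = 64$ ($b{\left(I,P \right)} = \left(-8\right)^{2} = 64$)
$b^{2}{\left(\left(-3\right) \left(-2\right) - 4,C \right)} = 64^{2} = 4096$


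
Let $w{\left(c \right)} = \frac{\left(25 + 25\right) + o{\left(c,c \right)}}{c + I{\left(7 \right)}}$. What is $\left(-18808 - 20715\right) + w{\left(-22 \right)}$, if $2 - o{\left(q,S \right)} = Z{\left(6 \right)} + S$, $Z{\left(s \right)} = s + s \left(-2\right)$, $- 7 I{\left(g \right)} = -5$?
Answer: $- \frac{5889487}{149} \approx -39527.0$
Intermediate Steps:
$I{\left(g \right)} = \frac{5}{7}$ ($I{\left(g \right)} = \left(- \frac{1}{7}\right) \left(-5\right) = \frac{5}{7}$)
$Z{\left(s \right)} = - s$ ($Z{\left(s \right)} = s - 2 s = - s$)
$o{\left(q,S \right)} = 8 - S$ ($o{\left(q,S \right)} = 2 - \left(\left(-1\right) 6 + S\right) = 2 - \left(-6 + S\right) = 8 - S$)
$w{\left(c \right)} = \frac{58 - c}{\frac{5}{7} + c}$ ($w{\left(c \right)} = \frac{\left(25 + 25\right) - \left(-8 + c\right)}{c + \frac{5}{7}} = \frac{50 - \left(-8 + c\right)}{\frac{5}{7} + c} = \frac{58 - c}{\frac{5}{7} + c}$)
$\left(-18808 - 20715\right) + w{\left(-22 \right)} = \left(-18808 - 20715\right) + \frac{7 \left(58 - -22\right)}{5 + 7 \left(-22\right)} = -39523 + \frac{7 \left(58 + 22\right)}{5 - 154} = -39523 + 7 \frac{1}{-149} \cdot 80 = -39523 + 7 \left(- \frac{1}{149}\right) 80 = -39523 - \frac{560}{149} = - \frac{5889487}{149}$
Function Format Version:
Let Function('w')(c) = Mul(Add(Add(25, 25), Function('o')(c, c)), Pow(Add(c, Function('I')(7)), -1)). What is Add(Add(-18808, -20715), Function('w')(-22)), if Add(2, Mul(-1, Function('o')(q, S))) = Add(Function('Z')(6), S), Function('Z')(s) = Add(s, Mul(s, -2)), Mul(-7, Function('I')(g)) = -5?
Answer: Rational(-5889487, 149) ≈ -39527.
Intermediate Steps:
Function('I')(g) = Rational(5, 7) (Function('I')(g) = Mul(Rational(-1, 7), -5) = Rational(5, 7))
Function('Z')(s) = Mul(-1, s) (Function('Z')(s) = Add(s, Mul(-2, s)) = Mul(-1, s))
Function('o')(q, S) = Add(8, Mul(-1, S)) (Function('o')(q, S) = Add(2, Mul(-1, Add(Mul(-1, 6), S))) = Add(2, Mul(-1, Add(-6, S))) = Add(2, Add(6, Mul(-1, S))) = Add(8, Mul(-1, S)))
Function('w')(c) = Mul(Pow(Add(Rational(5, 7), c), -1), Add(58, Mul(-1, c))) (Function('w')(c) = Mul(Add(Add(25, 25), Add(8, Mul(-1, c))), Pow(Add(c, Rational(5, 7)), -1)) = Mul(Add(50, Add(8, Mul(-1, c))), Pow(Add(Rational(5, 7), c), -1)) = Mul(Add(58, Mul(-1, c)), Pow(Add(Rational(5, 7), c), -1)) = Mul(Pow(Add(Rational(5, 7), c), -1), Add(58, Mul(-1, c))))
Add(Add(-18808, -20715), Function('w')(-22)) = Add(Add(-18808, -20715), Mul(7, Pow(Add(5, Mul(7, -22)), -1), Add(58, Mul(-1, -22)))) = Add(-39523, Mul(7, Pow(Add(5, -154), -1), Add(58, 22))) = Add(-39523, Mul(7, Pow(-149, -1), 80)) = Add(-39523, Mul(7, Rational(-1, 149), 80)) = Add(-39523, Rational(-560, 149)) = Rational(-5889487, 149)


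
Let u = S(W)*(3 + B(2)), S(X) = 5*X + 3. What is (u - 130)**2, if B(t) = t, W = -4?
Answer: 46225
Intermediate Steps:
S(X) = 3 + 5*X
u = -85 (u = (3 + 5*(-4))*(3 + 2) = (3 - 20)*5 = -17*5 = -85)
(u - 130)**2 = (-85 - 130)**2 = (-215)**2 = 46225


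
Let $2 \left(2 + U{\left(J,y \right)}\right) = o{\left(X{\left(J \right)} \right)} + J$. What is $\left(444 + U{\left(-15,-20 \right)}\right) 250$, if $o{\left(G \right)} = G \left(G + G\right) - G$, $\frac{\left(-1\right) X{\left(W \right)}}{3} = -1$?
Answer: $110500$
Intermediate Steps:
$X{\left(W \right)} = 3$ ($X{\left(W \right)} = \left(-3\right) \left(-1\right) = 3$)
$o{\left(G \right)} = - G + 2 G^{2}$ ($o{\left(G \right)} = G 2 G - G = 2 G^{2} - G = - G + 2 G^{2}$)
$U{\left(J,y \right)} = \frac{11}{2} + \frac{J}{2}$ ($U{\left(J,y \right)} = -2 + \frac{3 \left(-1 + 2 \cdot 3\right) + J}{2} = -2 + \frac{3 \left(-1 + 6\right) + J}{2} = -2 + \frac{3 \cdot 5 + J}{2} = -2 + \frac{15 + J}{2} = -2 + \left(\frac{15}{2} + \frac{J}{2}\right) = \frac{11}{2} + \frac{J}{2}$)
$\left(444 + U{\left(-15,-20 \right)}\right) 250 = \left(444 + \left(\frac{11}{2} + \frac{1}{2} \left(-15\right)\right)\right) 250 = \left(444 + \left(\frac{11}{2} - \frac{15}{2}\right)\right) 250 = \left(444 - 2\right) 250 = 442 \cdot 250 = 110500$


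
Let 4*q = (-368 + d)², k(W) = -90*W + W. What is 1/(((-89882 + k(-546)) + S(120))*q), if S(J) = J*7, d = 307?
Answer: -1/37626752 ≈ -2.6577e-8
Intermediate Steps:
S(J) = 7*J
k(W) = -89*W
q = 3721/4 (q = (-368 + 307)²/4 = (¼)*(-61)² = (¼)*3721 = 3721/4 ≈ 930.25)
1/(((-89882 + k(-546)) + S(120))*q) = 1/(((-89882 - 89*(-546)) + 7*120)*(3721/4)) = (4/3721)/((-89882 + 48594) + 840) = (4/3721)/(-41288 + 840) = (4/3721)/(-40448) = -1/40448*4/3721 = -1/37626752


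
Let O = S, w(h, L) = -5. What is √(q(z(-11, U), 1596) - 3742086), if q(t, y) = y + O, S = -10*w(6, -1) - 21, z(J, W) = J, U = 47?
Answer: I*√3740461 ≈ 1934.0*I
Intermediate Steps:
S = 29 (S = -10*(-5) - 21 = 50 - 21 = 29)
O = 29
q(t, y) = 29 + y (q(t, y) = y + 29 = 29 + y)
√(q(z(-11, U), 1596) - 3742086) = √((29 + 1596) - 3742086) = √(1625 - 3742086) = √(-3740461) = I*√3740461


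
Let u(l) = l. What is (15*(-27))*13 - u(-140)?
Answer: -5125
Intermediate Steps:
(15*(-27))*13 - u(-140) = (15*(-27))*13 - 1*(-140) = -405*13 + 140 = -5265 + 140 = -5125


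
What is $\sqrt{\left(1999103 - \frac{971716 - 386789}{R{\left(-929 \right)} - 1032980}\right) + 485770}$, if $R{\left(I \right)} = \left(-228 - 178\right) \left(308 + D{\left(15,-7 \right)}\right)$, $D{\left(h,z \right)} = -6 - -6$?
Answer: $\frac{\sqrt{833071763981572097}}{579014} \approx 1576.3$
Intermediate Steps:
$D{\left(h,z \right)} = 0$ ($D{\left(h,z \right)} = -6 + 6 = 0$)
$R{\left(I \right)} = -125048$ ($R{\left(I \right)} = \left(-228 - 178\right) \left(308 + 0\right) = \left(-406\right) 308 = -125048$)
$\sqrt{\left(1999103 - \frac{971716 - 386789}{R{\left(-929 \right)} - 1032980}\right) + 485770} = \sqrt{\left(1999103 - \frac{971716 - 386789}{-125048 - 1032980}\right) + 485770} = \sqrt{\left(1999103 - \frac{584927}{-1158028}\right) + 485770} = \sqrt{\left(1999103 - 584927 \left(- \frac{1}{1158028}\right)\right) + 485770} = \sqrt{\left(1999103 - - \frac{584927}{1158028}\right) + 485770} = \sqrt{\left(1999103 + \frac{584927}{1158028}\right) + 485770} = \sqrt{\frac{2315017833811}{1158028} + 485770} = \sqrt{\frac{2877553095371}{1158028}} = \frac{\sqrt{833071763981572097}}{579014}$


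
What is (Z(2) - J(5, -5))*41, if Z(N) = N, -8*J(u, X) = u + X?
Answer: 82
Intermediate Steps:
J(u, X) = -X/8 - u/8 (J(u, X) = -(u + X)/8 = -(X + u)/8 = -X/8 - u/8)
(Z(2) - J(5, -5))*41 = (2 - (-⅛*(-5) - ⅛*5))*41 = (2 - (5/8 - 5/8))*41 = (2 - 1*0)*41 = (2 + 0)*41 = 2*41 = 82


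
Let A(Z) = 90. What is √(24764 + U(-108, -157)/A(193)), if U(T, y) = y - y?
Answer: 2*√6191 ≈ 157.37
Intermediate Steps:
U(T, y) = 0
√(24764 + U(-108, -157)/A(193)) = √(24764 + 0/90) = √(24764 + 0*(1/90)) = √(24764 + 0) = √24764 = 2*√6191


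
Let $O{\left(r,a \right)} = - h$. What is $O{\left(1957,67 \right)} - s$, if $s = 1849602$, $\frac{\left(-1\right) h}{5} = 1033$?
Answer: $-1844437$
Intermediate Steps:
$h = -5165$ ($h = \left(-5\right) 1033 = -5165$)
$O{\left(r,a \right)} = 5165$ ($O{\left(r,a \right)} = \left(-1\right) \left(-5165\right) = 5165$)
$O{\left(1957,67 \right)} - s = 5165 - 1849602 = -1844437$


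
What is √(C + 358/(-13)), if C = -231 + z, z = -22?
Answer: I*√47411/13 ≈ 16.749*I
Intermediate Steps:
C = -253 (C = -231 - 22 = -253)
√(C + 358/(-13)) = √(-253 + 358/(-13)) = √(-253 + 358*(-1/13)) = √(-253 - 358/13) = √(-3647/13) = I*√47411/13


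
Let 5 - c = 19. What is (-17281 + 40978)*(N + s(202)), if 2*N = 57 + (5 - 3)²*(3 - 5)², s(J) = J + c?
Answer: 10639953/2 ≈ 5.3200e+6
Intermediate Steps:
c = -14 (c = 5 - 1*19 = 5 - 19 = -14)
s(J) = -14 + J (s(J) = J - 14 = -14 + J)
N = 73/2 (N = (57 + (5 - 3)²*(3 - 5)²)/2 = (57 + 2²*(-2)²)/2 = (57 + 4*4)/2 = (57 + 16)/2 = (½)*73 = 73/2 ≈ 36.500)
(-17281 + 40978)*(N + s(202)) = (-17281 + 40978)*(73/2 + (-14 + 202)) = 23697*(73/2 + 188) = 23697*(449/2) = 10639953/2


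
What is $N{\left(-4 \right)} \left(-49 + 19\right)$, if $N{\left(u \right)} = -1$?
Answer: $30$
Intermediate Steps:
$N{\left(-4 \right)} \left(-49 + 19\right) = - (-49 + 19) = \left(-1\right) \left(-30\right) = 30$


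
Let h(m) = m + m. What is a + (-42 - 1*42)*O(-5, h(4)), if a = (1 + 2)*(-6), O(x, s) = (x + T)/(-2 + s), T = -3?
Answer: 94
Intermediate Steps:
h(m) = 2*m
O(x, s) = (-3 + x)/(-2 + s) (O(x, s) = (x - 3)/(-2 + s) = (-3 + x)/(-2 + s))
a = -18 (a = 3*(-6) = -18)
a + (-42 - 1*42)*O(-5, h(4)) = -18 + (-42 - 1*42)*((-3 - 5)/(-2 + 2*4)) = -18 + (-42 - 42)*(-8/(-2 + 8)) = -18 - 84*(-8)/6 = -18 - 14*(-8) = -18 - 84*(-4/3) = -18 + 112 = 94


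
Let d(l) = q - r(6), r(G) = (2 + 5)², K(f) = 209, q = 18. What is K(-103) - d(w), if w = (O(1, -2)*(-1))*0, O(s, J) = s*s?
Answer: 240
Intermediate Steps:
O(s, J) = s²
r(G) = 49 (r(G) = 7² = 49)
w = 0 (w = (1²*(-1))*0 = (1*(-1))*0 = -1*0 = 0)
d(l) = -31 (d(l) = 18 - 1*49 = 18 - 49 = -31)
K(-103) - d(w) = 209 - 1*(-31) = 209 + 31 = 240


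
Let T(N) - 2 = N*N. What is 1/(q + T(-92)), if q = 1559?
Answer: 1/10025 ≈ 9.9751e-5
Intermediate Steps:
T(N) = 2 + N**2 (T(N) = 2 + N*N = 2 + N**2)
1/(q + T(-92)) = 1/(1559 + (2 + (-92)**2)) = 1/(1559 + (2 + 8464)) = 1/(1559 + 8466) = 1/10025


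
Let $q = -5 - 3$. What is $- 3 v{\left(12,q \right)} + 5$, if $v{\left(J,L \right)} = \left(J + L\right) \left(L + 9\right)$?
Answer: $-7$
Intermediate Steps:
$q = -8$
$v{\left(J,L \right)} = \left(9 + L\right) \left(J + L\right)$ ($v{\left(J,L \right)} = \left(J + L\right) \left(9 + L\right) = \left(9 + L\right) \left(J + L\right)$)
$- 3 v{\left(12,q \right)} + 5 = - 3 \left(\left(-8\right)^{2} + 9 \cdot 12 + 9 \left(-8\right) + 12 \left(-8\right)\right) + 5 = - 3 \left(64 + 108 - 72 - 96\right) + 5 = \left(-3\right) 4 + 5 = -12 + 5 = -7$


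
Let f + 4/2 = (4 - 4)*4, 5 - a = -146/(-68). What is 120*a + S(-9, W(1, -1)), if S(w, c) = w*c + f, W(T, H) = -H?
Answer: 5633/17 ≈ 331.35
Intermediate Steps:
a = 97/34 (a = 5 - (-146)/(-68) = 5 - (-146)*(-1)/68 = 5 - 1*73/34 = 5 - 73/34 = 97/34 ≈ 2.8529)
f = -2 (f = -2 + (4 - 4)*4 = -2 + 0*4 = -2 + 0 = -2)
S(w, c) = -2 + c*w (S(w, c) = w*c - 2 = c*w - 2 = -2 + c*w)
120*a + S(-9, W(1, -1)) = 120*(97/34) + (-2 - 1*(-1)*(-9)) = 5820/17 + (-2 + 1*(-9)) = 5820/17 + (-2 - 9) = 5820/17 - 11 = 5633/17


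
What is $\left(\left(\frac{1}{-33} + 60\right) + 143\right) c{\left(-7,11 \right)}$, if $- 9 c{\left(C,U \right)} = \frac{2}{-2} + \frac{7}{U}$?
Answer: $\frac{26792}{3267} \approx 8.2008$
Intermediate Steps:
$c{\left(C,U \right)} = \frac{1}{9} - \frac{7}{9 U}$ ($c{\left(C,U \right)} = - \frac{\frac{2}{-2} + \frac{7}{U}}{9} = - \frac{2 \left(- \frac{1}{2}\right) + \frac{7}{U}}{9} = - \frac{-1 + \frac{7}{U}}{9} = \frac{1}{9} - \frac{7}{9 U}$)
$\left(\left(\frac{1}{-33} + 60\right) + 143\right) c{\left(-7,11 \right)} = \left(\left(\frac{1}{-33} + 60\right) + 143\right) \frac{-7 + 11}{9 \cdot 11} = \left(\left(- \frac{1}{33} + 60\right) + 143\right) \frac{1}{9} \cdot \frac{1}{11} \cdot 4 = \left(\frac{1979}{33} + 143\right) \frac{4}{99} = \frac{6698}{33} \cdot \frac{4}{99} = \frac{26792}{3267}$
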